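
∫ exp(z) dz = exp(z) + C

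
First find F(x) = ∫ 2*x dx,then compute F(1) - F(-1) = 0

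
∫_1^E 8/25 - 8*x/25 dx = 2*E*(4 - 2*E)/25 - 4/25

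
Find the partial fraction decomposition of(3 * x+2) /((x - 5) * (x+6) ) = 16/(11*(x + 6)) + 17/(11*(x - 5))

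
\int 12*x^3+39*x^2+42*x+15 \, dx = 3*x^4 + 13*x^3 + 21*x^2 + 15*x + C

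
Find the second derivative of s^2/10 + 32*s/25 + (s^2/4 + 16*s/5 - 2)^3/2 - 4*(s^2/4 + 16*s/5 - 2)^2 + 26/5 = 15*s^4/64 + 6*s^3 + 4083*s^2/100 + 3888*s/125 - 3304/25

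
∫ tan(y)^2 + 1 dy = tan(y) + C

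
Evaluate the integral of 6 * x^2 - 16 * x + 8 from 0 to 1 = 2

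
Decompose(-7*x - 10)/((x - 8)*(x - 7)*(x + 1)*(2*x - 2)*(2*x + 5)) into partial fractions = 20/(2793*(2*x + 5)) + 1/(288*(x + 1)) - 17/(1176*(x - 1)) + 59/(1824*(x - 7)) - 11/(441*(x - 8))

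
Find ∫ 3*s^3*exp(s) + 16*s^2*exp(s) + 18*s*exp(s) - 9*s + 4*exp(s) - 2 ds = s*(-9*s + (6*s^2 + 14*s + 8)*exp(s) - 4)/2 + C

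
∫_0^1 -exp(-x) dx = -1 + exp(-1)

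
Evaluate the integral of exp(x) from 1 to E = -E + exp(E)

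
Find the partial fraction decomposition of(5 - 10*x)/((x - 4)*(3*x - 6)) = 5/(2*(x - 2)) - 35/(6*(x - 4))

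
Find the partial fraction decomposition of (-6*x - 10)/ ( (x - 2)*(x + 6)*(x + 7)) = 32/(9*(x + 7)) - 13/(4*(x + 6)) - 11/(36*(x - 2))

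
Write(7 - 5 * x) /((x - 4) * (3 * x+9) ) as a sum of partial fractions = -22/(21*(x + 3)) - 13/(21*(x - 4))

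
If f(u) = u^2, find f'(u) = 2*u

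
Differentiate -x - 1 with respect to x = -1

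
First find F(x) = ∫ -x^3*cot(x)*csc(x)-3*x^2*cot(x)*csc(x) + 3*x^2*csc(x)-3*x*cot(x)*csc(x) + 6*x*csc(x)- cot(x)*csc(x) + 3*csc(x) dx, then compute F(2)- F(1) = -8*csc(1) + 27*csc(2)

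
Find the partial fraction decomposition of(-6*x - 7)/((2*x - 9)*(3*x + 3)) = -68/(33*(2*x - 9)) + 1/(33*(x + 1))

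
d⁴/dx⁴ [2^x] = 2^x*log(2)^4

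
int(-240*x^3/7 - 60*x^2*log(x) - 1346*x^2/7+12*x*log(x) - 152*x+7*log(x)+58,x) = (-20*x^2 + 6*x + 7)*(3*x^2 + 7*x*log(x) + 21*x + 35)/7 + C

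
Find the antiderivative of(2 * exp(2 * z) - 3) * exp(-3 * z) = -2*exp(-z) + exp(-3*z) + C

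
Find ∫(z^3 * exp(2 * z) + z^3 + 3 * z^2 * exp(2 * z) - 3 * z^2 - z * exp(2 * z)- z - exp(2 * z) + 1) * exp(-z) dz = 2*z*(z^2 - 1)*sinh(z) + C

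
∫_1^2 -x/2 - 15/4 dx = -9/2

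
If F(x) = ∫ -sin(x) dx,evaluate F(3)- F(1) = cos(3) - cos(1)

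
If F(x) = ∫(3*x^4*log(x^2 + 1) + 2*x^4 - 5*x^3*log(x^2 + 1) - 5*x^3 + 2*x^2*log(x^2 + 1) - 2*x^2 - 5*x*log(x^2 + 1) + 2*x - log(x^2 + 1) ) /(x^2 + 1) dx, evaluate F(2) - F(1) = -3*log(5) + 3*log(2)/2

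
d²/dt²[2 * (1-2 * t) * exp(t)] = -4*t*exp(t) - 6*exp(t)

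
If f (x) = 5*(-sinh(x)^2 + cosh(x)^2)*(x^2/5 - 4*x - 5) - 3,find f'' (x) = 2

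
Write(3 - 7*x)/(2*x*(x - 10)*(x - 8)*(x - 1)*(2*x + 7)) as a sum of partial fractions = 220/(39123*(2*x + 7)) - 2/(567*(x - 1)) + 53/(5152*(x - 8)) - 67/(9720*(x - 10)) - 3/(1120*x)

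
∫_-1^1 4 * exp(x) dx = -4*exp(-1) + 4*E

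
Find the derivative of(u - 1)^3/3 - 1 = u^2 - 2*u + 1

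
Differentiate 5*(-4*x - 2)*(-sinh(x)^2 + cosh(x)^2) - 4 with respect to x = -20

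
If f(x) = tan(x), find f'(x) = cos(x)^(-2)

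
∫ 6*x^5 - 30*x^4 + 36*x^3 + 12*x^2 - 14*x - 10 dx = x^6 - 6*x^5 + 9*x^4 + 4*x^3 - 7*x^2 - 10*x + C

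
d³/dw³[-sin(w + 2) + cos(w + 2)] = sin(w + 2) + cos(w + 2)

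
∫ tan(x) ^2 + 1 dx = tan(x) + C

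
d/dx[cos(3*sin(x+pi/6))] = -3*sin(3*sin(x + pi/6))*cos(x + pi/6)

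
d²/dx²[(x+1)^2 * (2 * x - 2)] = 12*x + 4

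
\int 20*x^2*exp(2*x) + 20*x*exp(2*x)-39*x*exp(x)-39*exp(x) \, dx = x*(10*x*exp(x) - 39)*exp(x) + C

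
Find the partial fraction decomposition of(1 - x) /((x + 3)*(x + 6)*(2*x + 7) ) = -18/(5*(2*x + 7)) + 7/(15*(x + 6)) + 4/(3*(x + 3))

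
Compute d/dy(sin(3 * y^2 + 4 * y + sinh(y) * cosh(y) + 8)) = (6*y + cosh(2*y) + 4)*cos(3*y^2 + 4*y + sinh(y)*cosh(y) + 8)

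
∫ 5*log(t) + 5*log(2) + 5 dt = 5*t*log(2*t) + C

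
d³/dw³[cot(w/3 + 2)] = -2*cot(w/3 + 2)^4/9 - 8*cot(w/3 + 2)^2/27 - 2/27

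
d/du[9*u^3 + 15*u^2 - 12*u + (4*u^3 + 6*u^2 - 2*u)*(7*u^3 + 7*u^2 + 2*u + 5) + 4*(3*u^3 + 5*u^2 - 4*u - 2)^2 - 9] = 384*u^5 + 950*u^4 + 160*u^3 - 543*u^2 + 50*u + 42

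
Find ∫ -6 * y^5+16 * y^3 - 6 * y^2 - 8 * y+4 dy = -y^6 + 4*y^4 - 2*y^3 - 4*y^2 + 4*y + C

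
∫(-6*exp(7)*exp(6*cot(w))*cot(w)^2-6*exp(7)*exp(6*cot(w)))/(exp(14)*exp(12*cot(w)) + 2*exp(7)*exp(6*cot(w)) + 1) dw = exp(6*cot(w) + 7)/(exp(6*cot(w) + 7) + 1) + C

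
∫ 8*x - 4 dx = 4*x^2 - 4*x + C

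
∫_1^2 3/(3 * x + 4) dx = -log(7/4) + log(5/2)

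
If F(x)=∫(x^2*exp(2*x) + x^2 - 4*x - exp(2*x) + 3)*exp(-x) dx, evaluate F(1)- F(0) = 0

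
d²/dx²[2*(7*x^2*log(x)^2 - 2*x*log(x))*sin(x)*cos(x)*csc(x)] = (-14*x^3*log(x)^2*cos(x) - 56*x^2*log(x)^2*sin(x) - 56*x^2*log(x)*sin(x) + 4*x^2*log(x)*cos(x) + 28*x*log(x)^2*cos(x) + 8*x*log(x)*sin(x) + 84*x*log(x)*cos(x) + 8*x*sin(x) + 28*x*cos(x) - 4*cos(x))/x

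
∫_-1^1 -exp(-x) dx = -E + exp(-1)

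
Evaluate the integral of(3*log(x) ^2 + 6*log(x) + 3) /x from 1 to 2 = -1 + (log(2) + 1)^3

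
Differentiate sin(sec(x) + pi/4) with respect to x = cos(sec(x) + pi/4)*tan(x)*sec(x)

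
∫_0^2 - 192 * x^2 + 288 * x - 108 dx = -152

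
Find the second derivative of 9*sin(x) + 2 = -9*sin(x)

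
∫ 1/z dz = log(z) + C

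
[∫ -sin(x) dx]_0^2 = -1 + cos(2)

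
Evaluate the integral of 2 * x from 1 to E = -1 + exp(2)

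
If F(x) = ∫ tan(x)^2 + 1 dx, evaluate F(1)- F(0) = tan(1)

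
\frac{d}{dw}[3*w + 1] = 3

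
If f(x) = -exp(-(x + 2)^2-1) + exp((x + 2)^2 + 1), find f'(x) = (2*x*exp(2*x^2 + 8*x + 10) + 2*x + 4*exp(2*x^2 + 8*x + 10) + 4)*exp(-x^2 - 4*x - 5)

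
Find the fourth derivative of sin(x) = sin(x)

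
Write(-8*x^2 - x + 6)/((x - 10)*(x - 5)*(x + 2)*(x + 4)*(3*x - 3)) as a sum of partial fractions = -59/(1890*(x + 4)) + 1/(63*(x + 2)) - 1/(540*(x - 1)) + 199/(3780*(x - 5)) - 67/(1890*(x - 10))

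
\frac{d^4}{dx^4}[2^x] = 2^x*log(2)^4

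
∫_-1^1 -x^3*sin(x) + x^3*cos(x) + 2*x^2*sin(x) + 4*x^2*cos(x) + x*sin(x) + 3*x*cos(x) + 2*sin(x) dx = 4*cos(1)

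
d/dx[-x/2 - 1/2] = -1/2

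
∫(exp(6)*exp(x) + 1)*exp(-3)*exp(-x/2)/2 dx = 2*sinh(x/2 + 3) + C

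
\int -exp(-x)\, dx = exp(-x) + C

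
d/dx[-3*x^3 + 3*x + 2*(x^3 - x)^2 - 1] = 12*x^5 - 16*x^3 - 9*x^2 + 4*x + 3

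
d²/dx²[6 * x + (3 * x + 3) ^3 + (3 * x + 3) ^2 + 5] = 162*x + 180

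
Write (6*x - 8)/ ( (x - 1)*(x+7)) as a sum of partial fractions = 25/(4*(x + 7)) - 1/(4*(x - 1))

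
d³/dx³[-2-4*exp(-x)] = 4*exp(-x)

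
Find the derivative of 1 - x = -1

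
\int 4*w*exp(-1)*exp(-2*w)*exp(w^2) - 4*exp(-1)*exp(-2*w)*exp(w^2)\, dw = 2*exp((w - 1)^2 - 2) + C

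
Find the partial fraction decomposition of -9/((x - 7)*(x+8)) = 3/(5*(x + 8)) - 3/(5*(x - 7))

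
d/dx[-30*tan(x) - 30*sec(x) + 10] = -30*(sin(x) + 1)/cos(x)^2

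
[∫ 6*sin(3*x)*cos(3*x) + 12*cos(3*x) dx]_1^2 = -(sin(3) + 2)^2 + (sin(6) + 2)^2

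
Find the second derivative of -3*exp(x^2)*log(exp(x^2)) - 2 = -12*x^4*exp(x^2) - 30*x^2*exp(x^2) - 6*exp(x^2)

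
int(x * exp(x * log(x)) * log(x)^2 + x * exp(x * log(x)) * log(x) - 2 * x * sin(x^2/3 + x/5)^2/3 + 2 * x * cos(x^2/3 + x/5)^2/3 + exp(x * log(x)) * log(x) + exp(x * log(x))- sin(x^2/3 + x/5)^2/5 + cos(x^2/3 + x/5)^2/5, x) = x*exp(x*log(x))*log(x) + sin(2*x*(5*x + 3)/15)/2 + C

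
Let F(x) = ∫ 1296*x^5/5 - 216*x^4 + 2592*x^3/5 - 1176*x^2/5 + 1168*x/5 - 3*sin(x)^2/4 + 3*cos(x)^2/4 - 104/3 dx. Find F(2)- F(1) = -3*sin(2)/8 + 3*sin(4)/8 + 9280/3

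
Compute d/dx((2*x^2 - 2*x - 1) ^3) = 48*x^5 - 120*x^4 + 48*x^3 + 48*x^2 - 12*x - 6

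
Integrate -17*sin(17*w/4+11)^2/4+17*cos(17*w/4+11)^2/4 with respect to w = sin(17*w/2 + 22)/2 + C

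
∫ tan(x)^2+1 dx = tan(x) + C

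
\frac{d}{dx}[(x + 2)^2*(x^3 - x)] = 5*x^4 + 16*x^3 + 9*x^2 - 8*x - 4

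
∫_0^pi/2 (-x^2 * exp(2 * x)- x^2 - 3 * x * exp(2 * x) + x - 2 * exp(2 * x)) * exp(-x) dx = (-exp(-pi/2) + exp(pi/2))*(-pi^2/4 - pi/2 - 1)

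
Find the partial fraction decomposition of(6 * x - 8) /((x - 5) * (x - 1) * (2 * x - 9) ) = -76/(7*(2*x - 9)) - 1/(14*(x - 1)) + 11/(2*(x - 5))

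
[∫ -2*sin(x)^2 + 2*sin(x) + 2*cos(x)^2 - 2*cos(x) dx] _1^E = -(-1 + cos(1) + sin(1))^2 + (-1 + cos(E) + sin(E))^2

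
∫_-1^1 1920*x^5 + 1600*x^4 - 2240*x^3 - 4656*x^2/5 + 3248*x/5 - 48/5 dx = 0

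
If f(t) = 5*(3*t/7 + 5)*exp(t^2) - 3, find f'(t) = 30*t^2*exp(t^2)/7 + 50*t*exp(t^2) + 15*exp(t^2)/7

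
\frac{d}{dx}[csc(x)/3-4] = -cot(x)*csc(x)/3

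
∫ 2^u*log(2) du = 2^u + C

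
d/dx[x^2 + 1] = 2*x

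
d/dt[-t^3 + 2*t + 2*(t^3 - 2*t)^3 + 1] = 18*t^8 - 84*t^6 + 120*t^4 - 51*t^2 + 2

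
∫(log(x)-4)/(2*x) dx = (log(x) - 4)^2/4 + C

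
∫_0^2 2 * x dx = 4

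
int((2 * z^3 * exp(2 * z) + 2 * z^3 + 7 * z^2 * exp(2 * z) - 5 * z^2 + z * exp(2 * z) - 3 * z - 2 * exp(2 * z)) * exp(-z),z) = 2*(2*z^3 + z^2 - z - 1)*sinh(z) + C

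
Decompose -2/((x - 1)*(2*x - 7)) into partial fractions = -4/(5*(2*x - 7)) + 2/(5*(x - 1))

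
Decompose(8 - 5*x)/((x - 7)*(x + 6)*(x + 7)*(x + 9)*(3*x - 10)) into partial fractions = 351/(176638*(3*x - 10)) + 53/(3552*(x + 9)) - 43/(868*(x + 7)) + 19/(546*(x + 6)) - 27/(32032*(x - 7))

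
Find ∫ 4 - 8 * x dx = -4*x^2 + 4*x + C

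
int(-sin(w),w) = cos(w) + C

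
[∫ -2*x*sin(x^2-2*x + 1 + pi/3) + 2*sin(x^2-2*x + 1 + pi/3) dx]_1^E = cos(pi/3 + (-1 + E)^2) - 1/2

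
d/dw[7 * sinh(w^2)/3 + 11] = 14*w*cosh(w^2)/3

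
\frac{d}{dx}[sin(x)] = cos(x)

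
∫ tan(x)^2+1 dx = tan(x) + C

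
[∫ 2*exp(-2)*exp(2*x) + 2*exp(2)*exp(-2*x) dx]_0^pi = -exp(-2) - exp(2 - 2*pi) + exp(2) + exp(-2 + 2*pi)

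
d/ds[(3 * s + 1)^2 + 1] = 18*s + 6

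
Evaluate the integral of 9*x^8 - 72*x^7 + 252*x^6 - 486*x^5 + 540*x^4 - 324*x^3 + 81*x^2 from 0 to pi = (1 + (-1 + pi)^3)^3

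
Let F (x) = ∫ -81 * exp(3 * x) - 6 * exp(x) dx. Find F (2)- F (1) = -27*exp(6) - 6*exp(2) + 6*E + 27*exp(3)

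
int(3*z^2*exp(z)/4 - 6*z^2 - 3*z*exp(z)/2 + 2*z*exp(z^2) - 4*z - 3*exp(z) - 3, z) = -2*z^3 - 2*z^2 + 3*z*(z - 4)*exp(z)/4 - 3*z + exp(z^2) + C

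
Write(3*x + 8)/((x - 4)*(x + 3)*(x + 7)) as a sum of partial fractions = -13/(44*(x + 7)) + 1/(28*(x + 3)) + 20/(77*(x - 4))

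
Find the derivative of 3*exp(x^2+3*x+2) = 6*x*exp(x^2 + 3*x + 2) + 9*exp(x^2 + 3*x + 2)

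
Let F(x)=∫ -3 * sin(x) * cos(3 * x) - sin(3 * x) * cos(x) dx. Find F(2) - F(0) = -sin(2)*sin(6)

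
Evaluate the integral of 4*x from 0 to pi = 2*pi^2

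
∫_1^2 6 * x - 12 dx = -3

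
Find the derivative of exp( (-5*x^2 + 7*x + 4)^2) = 100*x^3*exp(25*x^4 - 70*x^3 + 9*x^2 + 56*x + 16) - 210*x^2*exp(25*x^4 - 70*x^3 + 9*x^2 + 56*x + 16) + 18*x*exp(25*x^4 - 70*x^3 + 9*x^2 + 56*x + 16) + 56*exp(25*x^4 - 70*x^3 + 9*x^2 + 56*x + 16)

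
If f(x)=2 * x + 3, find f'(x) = 2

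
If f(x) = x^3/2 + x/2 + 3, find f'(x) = 3*x^2/2 + 1/2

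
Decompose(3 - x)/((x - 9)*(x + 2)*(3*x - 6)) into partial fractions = 5/(132*(x + 2)) - 1/(84*(x - 2)) - 2/(77*(x - 9))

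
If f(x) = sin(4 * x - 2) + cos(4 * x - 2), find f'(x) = -4*sin(4*x - 2) + 4*cos(4*x - 2)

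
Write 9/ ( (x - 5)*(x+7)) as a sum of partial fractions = -3/(4*(x + 7)) + 3/(4*(x - 5))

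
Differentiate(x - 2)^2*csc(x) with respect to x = (-x^2*cos(x)/sin(x) + 2*x + 4*x*cos(x)/sin(x) - 4 - 4*cos(x)/sin(x))/sin(x)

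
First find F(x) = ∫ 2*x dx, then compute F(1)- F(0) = 1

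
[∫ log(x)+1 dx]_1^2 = 2*log(2)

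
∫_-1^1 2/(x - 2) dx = -log(18) + log(2)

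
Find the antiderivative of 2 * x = x^2 + C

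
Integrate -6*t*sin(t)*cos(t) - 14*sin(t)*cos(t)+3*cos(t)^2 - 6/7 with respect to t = -6*t/7 + (3*t + 7)*cos(t)^2 + C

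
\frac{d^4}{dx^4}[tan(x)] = 24*tan(x)^5 + 40*tan(x)^3 + 16*tan(x)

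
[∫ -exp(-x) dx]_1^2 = -exp(-1) + exp(-2)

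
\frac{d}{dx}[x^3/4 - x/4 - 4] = 3*x^2/4 - 1/4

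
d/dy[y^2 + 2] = 2*y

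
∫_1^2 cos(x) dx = -sin(1) + sin(2)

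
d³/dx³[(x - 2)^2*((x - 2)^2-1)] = 24*x - 48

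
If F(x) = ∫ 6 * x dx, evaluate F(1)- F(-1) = 0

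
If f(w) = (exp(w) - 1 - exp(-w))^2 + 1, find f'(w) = (2*exp(4*w) - 2*exp(3*w) - 2*exp(w) - 2)*exp(-2*w)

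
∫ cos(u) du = sin(u) + C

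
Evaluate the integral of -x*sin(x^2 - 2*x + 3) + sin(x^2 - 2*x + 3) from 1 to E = cos(2 + (-1 + E)^2)/2 - cos(2)/2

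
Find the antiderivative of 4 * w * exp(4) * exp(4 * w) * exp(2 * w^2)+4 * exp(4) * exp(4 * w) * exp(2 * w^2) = exp(2*(w + 1)^2 + 2) + C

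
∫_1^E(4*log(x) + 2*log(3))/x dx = 2*log(3*E)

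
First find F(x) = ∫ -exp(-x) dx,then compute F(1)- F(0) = -1 + exp(-1)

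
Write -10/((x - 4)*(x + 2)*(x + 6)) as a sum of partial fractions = -1/(4*(x + 6)) + 5/(12*(x + 2)) - 1/(6*(x - 4))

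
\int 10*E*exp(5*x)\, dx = 2*exp(5*x + 1) + C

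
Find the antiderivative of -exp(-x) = exp(-x) + C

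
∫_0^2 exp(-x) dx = (-1 + exp(2))*exp(-2)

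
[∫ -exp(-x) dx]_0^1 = -1 + exp(-1)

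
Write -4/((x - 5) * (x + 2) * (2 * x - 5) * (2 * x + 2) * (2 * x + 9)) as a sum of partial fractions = -8/(4655*(2*x + 9)) + 8/(2205*(2*x - 5)) + 2/(315*(x + 2)) - 1/(147*(x + 1)) - 1/(1995*(x - 5))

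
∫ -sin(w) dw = cos(w) + C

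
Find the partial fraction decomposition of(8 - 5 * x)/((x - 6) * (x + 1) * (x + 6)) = 19/(30*(x + 6)) - 13/(35*(x + 1)) - 11/(42*(x - 6))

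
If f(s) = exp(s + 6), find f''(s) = exp(s + 6)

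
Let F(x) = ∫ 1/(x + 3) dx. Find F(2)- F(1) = -2*log(2) + log(5)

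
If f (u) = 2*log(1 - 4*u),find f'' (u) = -32/(16*u^2 - 8*u + 1)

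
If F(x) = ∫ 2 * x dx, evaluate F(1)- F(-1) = 0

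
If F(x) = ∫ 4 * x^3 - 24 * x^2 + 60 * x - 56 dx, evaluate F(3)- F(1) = 0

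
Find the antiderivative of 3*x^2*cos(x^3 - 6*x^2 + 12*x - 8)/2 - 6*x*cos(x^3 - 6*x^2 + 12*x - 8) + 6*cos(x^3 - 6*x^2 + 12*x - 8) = sin((x - 2)^3)/2 + C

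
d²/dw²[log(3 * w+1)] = -9/(9*w^2 + 6*w + 1)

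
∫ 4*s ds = 2*s^2 + C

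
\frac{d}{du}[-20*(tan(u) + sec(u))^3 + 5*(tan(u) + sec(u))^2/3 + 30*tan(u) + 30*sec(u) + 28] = 10*(sin(u) + 1)^2*(-9*sin(u)/cos(u) + 1/3 - 3/cos(u))/cos(u)^3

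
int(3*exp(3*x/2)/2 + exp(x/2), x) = (exp(x) + 2)*exp(x/2) + C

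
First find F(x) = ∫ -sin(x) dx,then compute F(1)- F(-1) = 0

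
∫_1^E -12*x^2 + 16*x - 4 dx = -4*E*(-1 + E)^2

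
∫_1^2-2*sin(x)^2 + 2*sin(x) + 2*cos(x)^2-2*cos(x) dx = -(-1 + cos(1) + sin(1))^2 + (-1 + cos(2) + sin(2))^2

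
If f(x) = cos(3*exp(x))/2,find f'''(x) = 3*(9*exp(2*x)*sin(3*exp(x)) - 9*exp(x)*cos(3*exp(x)) - sin(3*exp(x)))*exp(x)/2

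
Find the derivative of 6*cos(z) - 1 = -6*sin(z)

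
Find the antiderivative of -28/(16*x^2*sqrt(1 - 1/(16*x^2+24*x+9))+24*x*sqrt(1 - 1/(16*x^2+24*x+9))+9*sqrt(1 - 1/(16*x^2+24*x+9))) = 7*acsc(4*x + 3) + C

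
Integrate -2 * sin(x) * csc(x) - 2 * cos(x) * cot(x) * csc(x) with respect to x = 2/tan(x) + C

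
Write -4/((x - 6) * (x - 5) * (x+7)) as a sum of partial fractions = -1/(39*(x + 7)) + 1/(3*(x - 5)) - 4/(13*(x - 6))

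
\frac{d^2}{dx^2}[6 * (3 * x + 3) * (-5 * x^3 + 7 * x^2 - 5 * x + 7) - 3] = -1080*x^2 + 216*x + 72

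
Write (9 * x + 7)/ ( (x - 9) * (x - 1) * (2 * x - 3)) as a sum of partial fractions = -82/(15*(2*x - 3)) + 2/(x - 1) + 11/(15*(x - 9))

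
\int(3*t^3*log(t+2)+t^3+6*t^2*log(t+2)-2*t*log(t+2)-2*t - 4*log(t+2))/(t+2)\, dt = t*(t^2 - 2)*log(t + 2) + C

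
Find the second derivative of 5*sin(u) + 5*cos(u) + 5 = -5*sin(u) - 5*cos(u)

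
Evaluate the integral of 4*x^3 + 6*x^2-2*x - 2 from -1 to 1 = 0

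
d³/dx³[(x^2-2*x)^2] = 24*x - 24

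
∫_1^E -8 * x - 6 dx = -(-2*E - 1)^2 - 2*E + 11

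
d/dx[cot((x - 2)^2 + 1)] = 2*(2 - x)/sin(x^2 - 4*x + 5)^2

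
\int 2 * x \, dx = x^2 + C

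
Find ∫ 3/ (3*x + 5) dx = log(3*x + 5) + C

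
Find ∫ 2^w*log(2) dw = 2^w + C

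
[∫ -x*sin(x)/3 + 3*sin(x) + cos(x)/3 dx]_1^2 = -7*cos(2)/3 + 8*cos(1)/3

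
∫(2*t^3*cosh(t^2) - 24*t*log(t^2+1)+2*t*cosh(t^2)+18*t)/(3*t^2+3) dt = -2*log(t^2 + 1)^2 + 3*log(t^2 + 1) + sinh(t^2)/3 + C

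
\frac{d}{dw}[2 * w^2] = 4*w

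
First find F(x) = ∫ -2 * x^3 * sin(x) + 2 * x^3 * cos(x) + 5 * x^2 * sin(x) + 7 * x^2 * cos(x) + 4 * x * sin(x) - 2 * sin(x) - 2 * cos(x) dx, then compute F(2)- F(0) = 16*cos(2) + 16*sin(2)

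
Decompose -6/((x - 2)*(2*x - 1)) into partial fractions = 4/(2*x - 1) - 2/(x - 2)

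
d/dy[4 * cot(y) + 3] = -4/sin(y)^2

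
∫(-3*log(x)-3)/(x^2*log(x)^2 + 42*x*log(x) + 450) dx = acot(x*log(x)/3 + 7) + C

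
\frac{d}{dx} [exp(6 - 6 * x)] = -6*exp(6 - 6*x)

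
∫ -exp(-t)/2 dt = exp(-t)/2 + C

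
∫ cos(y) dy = sin(y) + C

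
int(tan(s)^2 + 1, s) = tan(s) + C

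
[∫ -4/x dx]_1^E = -4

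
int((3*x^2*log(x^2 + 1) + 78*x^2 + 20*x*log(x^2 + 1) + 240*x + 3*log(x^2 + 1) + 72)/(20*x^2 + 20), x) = (3*x + 5*log(x^2 + 1))*(log(x^2 + 1) + 24)/20 + C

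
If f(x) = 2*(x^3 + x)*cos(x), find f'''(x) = 2*x^3*sin(x) - 18*x^2*cos(x) - 34*x*sin(x) + 6*cos(x)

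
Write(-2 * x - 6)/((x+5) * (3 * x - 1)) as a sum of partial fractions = -5/(4*(3*x - 1)) - 1/(4*(x + 5))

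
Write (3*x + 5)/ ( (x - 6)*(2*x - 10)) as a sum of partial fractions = -10/(x - 5) + 23/(2*(x - 6))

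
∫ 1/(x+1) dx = log(x + 1) + C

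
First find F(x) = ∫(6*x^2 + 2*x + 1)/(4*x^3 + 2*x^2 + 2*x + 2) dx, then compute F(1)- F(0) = log(5)/2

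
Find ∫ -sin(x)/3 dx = cos(x)/3 + C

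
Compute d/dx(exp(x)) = exp(x)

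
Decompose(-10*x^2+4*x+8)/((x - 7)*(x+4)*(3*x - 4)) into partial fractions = 5/(34*(3*x - 4)) - 21/(22*(x + 4)) - 454/(187*(x - 7))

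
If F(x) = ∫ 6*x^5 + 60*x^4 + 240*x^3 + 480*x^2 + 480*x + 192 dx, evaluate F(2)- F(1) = 3367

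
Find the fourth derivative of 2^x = 2^x*log(2)^4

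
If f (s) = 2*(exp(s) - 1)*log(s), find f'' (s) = (2*s^2*exp(s)*log(s) + 4*s*exp(s) - 2*exp(s) + 2)/s^2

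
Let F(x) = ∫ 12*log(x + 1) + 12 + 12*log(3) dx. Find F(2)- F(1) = -24*log(6) + 72*log(3)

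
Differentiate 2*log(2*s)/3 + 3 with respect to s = 2/(3*s)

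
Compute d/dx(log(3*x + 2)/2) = 3/(6*x + 4)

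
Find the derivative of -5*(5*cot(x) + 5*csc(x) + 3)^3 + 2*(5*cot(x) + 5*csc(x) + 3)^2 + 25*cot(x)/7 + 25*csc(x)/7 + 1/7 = 5*(430*cos(x)^2 + 860*cos(x) + 430 + 1769*cos(x)^3/(7*sin(x)) + 7019*cos(x)^2/(7*sin(x)) + 8731*cos(x)/(7*sin(x)) + 3481/(7*sin(x)))/sin(x)^3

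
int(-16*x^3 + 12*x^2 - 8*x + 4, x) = -4*x^4 + 4*x^3 - 4*x^2 + 4*x + C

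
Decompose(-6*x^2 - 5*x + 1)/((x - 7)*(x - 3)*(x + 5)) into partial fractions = -31/(24*(x + 5)) + 17/(8*(x - 3)) - 41/(6*(x - 7))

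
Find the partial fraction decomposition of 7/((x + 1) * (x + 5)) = -7/(4*(x + 5)) + 7/(4*(x + 1))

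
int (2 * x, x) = x^2 + C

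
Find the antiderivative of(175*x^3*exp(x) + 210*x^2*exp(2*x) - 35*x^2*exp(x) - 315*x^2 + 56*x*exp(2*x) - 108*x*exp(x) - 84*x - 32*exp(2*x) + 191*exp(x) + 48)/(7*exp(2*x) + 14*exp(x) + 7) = (2*exp(x) - 3)*(35*x^3 + 14*x^2 - 16*x + 35)/(7*(exp(x) + 1)) + C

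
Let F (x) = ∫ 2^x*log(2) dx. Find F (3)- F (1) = 6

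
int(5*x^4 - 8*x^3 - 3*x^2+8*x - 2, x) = x^5 - 2*x^4 - x^3 + 4*x^2 - 2*x + C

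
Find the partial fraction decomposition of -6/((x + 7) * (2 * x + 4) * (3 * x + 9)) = -1/(20*(x + 7)) + 1/(4*(x + 3)) - 1/(5*(x + 2))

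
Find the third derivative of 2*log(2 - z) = 4/(z^3 - 6*z^2 + 12*z - 8)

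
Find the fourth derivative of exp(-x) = exp(-x)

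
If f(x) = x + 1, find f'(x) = 1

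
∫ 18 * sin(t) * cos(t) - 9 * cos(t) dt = 9*(sin(t) - 1)*sin(t) + C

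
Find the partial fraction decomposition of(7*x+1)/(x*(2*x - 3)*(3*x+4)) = -75/(68*(3*x + 4)) + 46/(51*(2*x - 3)) - 1/(12*x)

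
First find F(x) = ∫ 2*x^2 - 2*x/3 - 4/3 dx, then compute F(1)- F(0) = -1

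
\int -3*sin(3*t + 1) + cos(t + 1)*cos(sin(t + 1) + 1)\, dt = sin(sin(t + 1) + 1) + cos(3*t + 1) + C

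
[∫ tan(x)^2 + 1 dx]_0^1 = tan(1)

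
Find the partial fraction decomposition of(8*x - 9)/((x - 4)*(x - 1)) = 1/(3*(x - 1)) + 23/(3*(x - 4))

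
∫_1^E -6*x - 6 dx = (3 - 3*E)*(E + 3)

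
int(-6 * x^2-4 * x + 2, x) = -2*x^3 - 2*x^2 + 2*x + C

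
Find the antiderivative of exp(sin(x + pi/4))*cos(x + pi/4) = exp(sin(x + pi/4)) + C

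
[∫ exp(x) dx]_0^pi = -1 + exp(pi)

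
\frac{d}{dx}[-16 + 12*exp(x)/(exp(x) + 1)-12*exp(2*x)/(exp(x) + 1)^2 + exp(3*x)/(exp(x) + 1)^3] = (-9*exp(3*x) + 12*exp(x))/(exp(4*x) + 4*exp(3*x) + 6*exp(2*x) + 4*exp(x) + 1)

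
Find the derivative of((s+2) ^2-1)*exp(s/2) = s^2*exp(s/2)/2 + 4*s*exp(s/2) + 11*exp(s/2)/2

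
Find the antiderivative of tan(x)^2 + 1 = tan(x) + C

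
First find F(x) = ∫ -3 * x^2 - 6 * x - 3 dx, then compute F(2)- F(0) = -26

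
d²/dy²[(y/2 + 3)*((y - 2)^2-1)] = 3*y + 2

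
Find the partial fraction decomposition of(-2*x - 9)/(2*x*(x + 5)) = -1/(10*(x + 5)) - 9/(10*x)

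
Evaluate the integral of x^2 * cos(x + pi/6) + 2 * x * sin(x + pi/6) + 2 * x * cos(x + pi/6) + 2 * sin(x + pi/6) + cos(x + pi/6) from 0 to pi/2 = -1/2 + sqrt(3)*(1 + pi/2)^2/2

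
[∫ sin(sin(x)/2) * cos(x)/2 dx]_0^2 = 1 - cos(sin(2)/2)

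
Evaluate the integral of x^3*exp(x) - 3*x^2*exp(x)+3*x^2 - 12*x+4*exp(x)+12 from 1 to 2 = 1 + E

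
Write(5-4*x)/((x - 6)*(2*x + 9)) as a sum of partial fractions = -46/(21*(2*x + 9)) - 19/(21*(x - 6))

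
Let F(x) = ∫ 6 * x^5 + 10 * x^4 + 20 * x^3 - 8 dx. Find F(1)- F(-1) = -12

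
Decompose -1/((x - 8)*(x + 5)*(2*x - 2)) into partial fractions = -1/(156*(x + 5)) + 1/(84*(x - 1)) - 1/(182*(x - 8))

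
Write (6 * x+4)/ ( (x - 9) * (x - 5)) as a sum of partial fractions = -17/(2*(x - 5)) + 29/(2*(x - 9))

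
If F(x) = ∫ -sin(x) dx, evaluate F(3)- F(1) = cos(3) - cos(1)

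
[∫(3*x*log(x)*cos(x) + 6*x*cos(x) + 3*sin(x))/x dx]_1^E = -6*sin(1) + 9*sin(E)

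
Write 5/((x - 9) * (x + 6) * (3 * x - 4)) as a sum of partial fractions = -45/(506*(3*x - 4)) + 1/(66*(x + 6)) + 1/(69*(x - 9))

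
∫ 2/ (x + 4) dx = 2*log(x + 4) + C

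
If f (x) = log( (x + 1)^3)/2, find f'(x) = 3/(2*x + 2)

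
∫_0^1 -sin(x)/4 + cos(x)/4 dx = -1/4 + cos(1)/4 + sin(1)/4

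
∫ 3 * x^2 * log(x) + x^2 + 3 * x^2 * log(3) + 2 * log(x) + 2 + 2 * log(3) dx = x*(x^2 + 2)*log(3*x) + C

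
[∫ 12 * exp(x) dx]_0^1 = -12 + 12*E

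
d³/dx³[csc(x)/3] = (1/3 - 2/sin(x)^2)*cos(x)/sin(x)^2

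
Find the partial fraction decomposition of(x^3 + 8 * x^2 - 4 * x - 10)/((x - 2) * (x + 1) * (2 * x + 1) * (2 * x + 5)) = -275/(216*(2*x + 5)) + 49/(40*(2*x + 1)) + 1/(9*(x + 1)) + 22/(135*(x - 2))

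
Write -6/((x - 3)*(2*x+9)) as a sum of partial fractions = 4/(5*(2*x + 9)) - 2/(5*(x - 3))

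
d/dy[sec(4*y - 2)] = 4*tan(4*y - 2)*sec(4*y - 2)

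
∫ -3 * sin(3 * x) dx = cos(3*x) + C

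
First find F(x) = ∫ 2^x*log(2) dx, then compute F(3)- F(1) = 6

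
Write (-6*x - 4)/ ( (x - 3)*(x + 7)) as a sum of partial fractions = -19/(5*(x + 7)) - 11/(5*(x - 3))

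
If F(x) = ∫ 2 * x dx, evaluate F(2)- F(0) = 4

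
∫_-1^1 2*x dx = 0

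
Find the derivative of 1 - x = -1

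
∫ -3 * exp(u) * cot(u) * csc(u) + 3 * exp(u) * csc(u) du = 3*exp(u)*csc(u) + C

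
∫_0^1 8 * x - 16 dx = -12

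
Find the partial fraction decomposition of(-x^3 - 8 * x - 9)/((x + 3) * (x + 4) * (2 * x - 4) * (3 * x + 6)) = -29/(24*(x + 4)) + 7/(5*(x + 3)) - 5/(16*(x + 2)) - 11/(240*(x - 2))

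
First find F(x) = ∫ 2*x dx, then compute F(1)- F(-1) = 0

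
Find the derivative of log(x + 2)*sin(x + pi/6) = (x*log(x + 2)*cos(x + pi/6) + 2*log(x + 2)*cos(x + pi/6) + sin(x + pi/6))/(x + 2)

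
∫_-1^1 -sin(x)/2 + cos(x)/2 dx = sin(1)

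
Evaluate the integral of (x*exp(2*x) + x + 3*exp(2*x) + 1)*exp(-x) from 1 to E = -3*E + 3*exp(-1) + (2 + E)*(-exp(-E) + exp(E))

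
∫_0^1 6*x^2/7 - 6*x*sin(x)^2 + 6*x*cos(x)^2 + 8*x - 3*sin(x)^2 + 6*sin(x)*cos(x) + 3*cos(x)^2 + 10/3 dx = 9*sin(2)/2 + 160/21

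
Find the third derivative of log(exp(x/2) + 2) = (-exp(3*x/2) + 4*exp(x/2))/(32*exp(3*x/2) + 128*exp(x/2) + 4*exp(2*x) + 96*exp(x) + 64)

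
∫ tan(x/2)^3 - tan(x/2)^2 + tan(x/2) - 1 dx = (tan(x/2) - 1)^2 + C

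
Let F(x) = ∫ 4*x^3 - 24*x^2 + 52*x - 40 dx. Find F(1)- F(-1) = -96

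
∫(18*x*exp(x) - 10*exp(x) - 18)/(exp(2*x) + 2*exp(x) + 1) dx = 2*(-9*x - 4)/(exp(x) + 1) + C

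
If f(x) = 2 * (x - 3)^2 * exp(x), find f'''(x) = 2*x^2*exp(x) - 6*exp(x)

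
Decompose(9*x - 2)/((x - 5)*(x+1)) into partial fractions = 11/(6*(x + 1)) + 43/(6*(x - 5))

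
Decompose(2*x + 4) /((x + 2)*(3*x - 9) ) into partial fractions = 2/(3*(x - 3))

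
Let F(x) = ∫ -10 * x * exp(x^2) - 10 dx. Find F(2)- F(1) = -5*exp(4) - 10 + 5*E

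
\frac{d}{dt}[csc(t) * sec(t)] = cos(t)^(-2) - 1/sin(t)^2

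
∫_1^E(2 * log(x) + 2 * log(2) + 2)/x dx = -(log(2) + 1)^2 + (log(2) + 2)^2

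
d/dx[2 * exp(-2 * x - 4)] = -4*exp(-2*x - 4)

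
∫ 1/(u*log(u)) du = log(log(u)/2) + C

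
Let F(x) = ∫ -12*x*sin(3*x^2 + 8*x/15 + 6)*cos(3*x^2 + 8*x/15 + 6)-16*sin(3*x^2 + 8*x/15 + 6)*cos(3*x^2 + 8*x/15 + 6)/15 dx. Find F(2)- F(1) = -cos(286/15)/2 + cos(572/15)/2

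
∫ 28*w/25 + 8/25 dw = 14*w^2/25 + 8*w/25 + C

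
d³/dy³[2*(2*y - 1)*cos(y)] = 4*y*sin(y) - 2*sin(y) - 12*cos(y)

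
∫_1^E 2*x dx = -1 + exp(2)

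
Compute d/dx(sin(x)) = cos(x)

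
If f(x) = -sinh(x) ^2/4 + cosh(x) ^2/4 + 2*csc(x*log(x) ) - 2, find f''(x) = 2*(-x*log(x)^2 + 2*x*log(x)^2/sin(x*log(x))^2 - 2*x*log(x) + 4*x*log(x)/sin(x*log(x))^2 - x + 2*x/sin(x*log(x))^2 - cos(x*log(x))/sin(x*log(x)))/(x*sin(x*log(x)))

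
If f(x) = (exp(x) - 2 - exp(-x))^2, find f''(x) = (4*exp(4*x) - 4*exp(3*x) + 4*exp(x) + 4)*exp(-2*x)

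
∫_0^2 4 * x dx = 8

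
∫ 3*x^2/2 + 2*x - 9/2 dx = x^3/2 + x^2 - 9*x/2 + C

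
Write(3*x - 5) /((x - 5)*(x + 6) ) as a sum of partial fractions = 23/(11*(x + 6)) + 10/(11*(x - 5))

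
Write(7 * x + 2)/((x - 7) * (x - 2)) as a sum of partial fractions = -16/(5*(x - 2)) + 51/(5*(x - 7))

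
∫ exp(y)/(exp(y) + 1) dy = log(exp(y) + 1) + C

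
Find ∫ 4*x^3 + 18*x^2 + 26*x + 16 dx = x^4 + 6*x^3 + 13*x^2 + 16*x + C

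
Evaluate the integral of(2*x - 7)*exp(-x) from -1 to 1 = -7*E + 3*exp(-1)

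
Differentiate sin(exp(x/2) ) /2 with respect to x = exp(x/2)*cos(exp(x/2))/4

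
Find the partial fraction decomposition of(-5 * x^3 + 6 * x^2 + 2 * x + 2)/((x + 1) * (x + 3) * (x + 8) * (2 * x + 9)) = 4561/(147*(2*x + 9)) - 586/(49*(x + 8)) - 37/(6*(x + 3)) + 11/(98*(x + 1))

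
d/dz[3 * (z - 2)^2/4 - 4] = 3*z/2 - 3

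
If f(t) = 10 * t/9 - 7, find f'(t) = 10/9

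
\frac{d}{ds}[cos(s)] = -sin(s)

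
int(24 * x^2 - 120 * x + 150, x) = 8*x^3 - 60*x^2 + 150*x + C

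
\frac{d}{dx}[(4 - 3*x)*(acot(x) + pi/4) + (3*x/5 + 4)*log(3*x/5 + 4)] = (12*x^2*log(3*x/5 + 4) - 60*x^2*acot(x) - 15*pi*x^2 + 12*x^2 + 60*x + 12*log(3*x/5 + 4) - 60*acot(x) - 68 - 15*pi)/(20*x^2 + 20)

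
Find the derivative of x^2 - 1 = 2*x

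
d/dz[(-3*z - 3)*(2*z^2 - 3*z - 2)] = -18*z^2 + 6*z + 15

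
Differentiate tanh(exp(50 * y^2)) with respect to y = 100*y*exp(50*y^2)/cosh(exp(50*y^2))^2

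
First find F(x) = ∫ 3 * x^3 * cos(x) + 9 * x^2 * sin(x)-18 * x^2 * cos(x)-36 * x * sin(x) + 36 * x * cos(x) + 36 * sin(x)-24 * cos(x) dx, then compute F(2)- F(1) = 3*sin(1)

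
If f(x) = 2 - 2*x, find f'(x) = -2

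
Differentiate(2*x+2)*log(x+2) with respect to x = (2*x*log(x + 2) + 2*x + 4*log(x + 2) + 2)/(x + 2)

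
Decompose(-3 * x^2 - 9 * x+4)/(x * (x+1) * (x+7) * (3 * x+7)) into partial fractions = 117/(196*(3*x + 7)) + 20/(147*(x + 7)) - 5/(12*(x + 1)) + 4/(49*x)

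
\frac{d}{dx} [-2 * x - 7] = -2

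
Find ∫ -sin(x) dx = cos(x) + C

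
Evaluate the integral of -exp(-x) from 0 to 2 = -1 + exp(-2)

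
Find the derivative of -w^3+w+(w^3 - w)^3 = 9*w^8 - 21*w^6 + 15*w^4 - 6*w^2 + 1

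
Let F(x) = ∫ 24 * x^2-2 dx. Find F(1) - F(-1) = 12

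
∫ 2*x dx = x^2 + C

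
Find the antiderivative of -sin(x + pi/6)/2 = cos(x + pi/6)/2 + C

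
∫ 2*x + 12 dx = x^2 + 12*x + C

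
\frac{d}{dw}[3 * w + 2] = 3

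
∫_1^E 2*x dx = -1 + exp(2)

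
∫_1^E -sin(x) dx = cos(E) - cos(1)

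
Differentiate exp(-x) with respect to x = -exp(-x)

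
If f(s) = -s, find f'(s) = -1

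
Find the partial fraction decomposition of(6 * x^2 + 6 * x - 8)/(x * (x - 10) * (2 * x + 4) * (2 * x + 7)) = -178/(567*(2*x + 7)) + 1/(36*(x + 2)) + 163/(1620*(x - 10)) + 1/(35*x)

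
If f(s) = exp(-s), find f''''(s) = exp(-s)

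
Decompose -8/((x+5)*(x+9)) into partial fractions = 2/(x + 9) - 2/(x + 5)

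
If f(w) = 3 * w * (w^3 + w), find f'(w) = 12*w^3 + 6*w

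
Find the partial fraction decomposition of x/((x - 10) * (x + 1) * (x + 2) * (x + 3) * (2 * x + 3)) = -8/(23*(2*x + 3)) - 1/(26*(x + 3)) + 1/(6*(x + 2)) + 1/(22*(x + 1)) + 5/(19734*(x - 10))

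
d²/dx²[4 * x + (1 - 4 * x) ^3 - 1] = 96 - 384*x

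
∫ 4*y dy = 2*y^2 + C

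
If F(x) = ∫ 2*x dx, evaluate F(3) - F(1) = 8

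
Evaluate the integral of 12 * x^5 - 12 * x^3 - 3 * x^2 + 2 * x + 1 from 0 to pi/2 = (-pi/2 + pi^3/8)*(-pi/2 - 1 + pi^3/4)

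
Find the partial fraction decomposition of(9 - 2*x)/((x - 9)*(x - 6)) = 1/(x - 6) - 3/(x - 9)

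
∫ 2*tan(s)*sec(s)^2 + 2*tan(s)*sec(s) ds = (sec(s) + 1)^2 + C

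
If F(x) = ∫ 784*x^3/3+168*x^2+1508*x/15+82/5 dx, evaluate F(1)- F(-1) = 724/5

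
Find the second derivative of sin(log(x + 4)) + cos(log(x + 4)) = -2*cos(log(x + 4))/(x^2 + 8*x + 16)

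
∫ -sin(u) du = cos(u) + C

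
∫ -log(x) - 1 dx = -x*log(x) + C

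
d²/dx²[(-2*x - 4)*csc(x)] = 2*(x - 2*x/sin(x)^2 + 2 + 2*cos(x)/sin(x) - 4/sin(x)^2)/sin(x)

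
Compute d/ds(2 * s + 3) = 2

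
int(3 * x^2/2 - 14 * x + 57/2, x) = x^3/2 - 7*x^2 + 57*x/2 + C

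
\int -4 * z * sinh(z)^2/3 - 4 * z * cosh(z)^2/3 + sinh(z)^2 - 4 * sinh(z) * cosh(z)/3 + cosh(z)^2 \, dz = -(4*z - 3)*sinh(2*z)/6 + C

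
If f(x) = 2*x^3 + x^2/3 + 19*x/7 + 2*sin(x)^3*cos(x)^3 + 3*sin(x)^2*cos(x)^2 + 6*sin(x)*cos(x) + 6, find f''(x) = 12*x + 60*sin(x)^5*cos(x) - 48*sqrt(2)*sin(x)^3*cos(x + pi/4) - 48*sin(x)^2 + 12*sin(x)*cos(x)^5 - 24*sin(x)*cos(x) + 20/3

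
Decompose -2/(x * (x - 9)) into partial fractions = -2/(9*(x - 9)) + 2/(9*x)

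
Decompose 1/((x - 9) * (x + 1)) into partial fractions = -1/(10*(x + 1)) + 1/(10*(x - 9))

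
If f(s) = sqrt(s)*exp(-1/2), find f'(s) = exp(-1/2)/(2*sqrt(s))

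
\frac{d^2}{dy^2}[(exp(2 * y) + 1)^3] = 36*exp(6*y) + 48*exp(4*y) + 12*exp(2*y)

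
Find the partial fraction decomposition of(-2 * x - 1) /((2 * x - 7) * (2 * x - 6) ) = -8/(2*x - 7) + 7/(2*(x - 3))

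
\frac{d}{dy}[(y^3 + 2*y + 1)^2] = 6*y^5 + 16*y^3 + 6*y^2 + 8*y + 4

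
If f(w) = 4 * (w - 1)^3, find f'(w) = 12*w^2 - 24*w + 12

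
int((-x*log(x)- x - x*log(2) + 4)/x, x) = -(x - 4)*log(2*x) + C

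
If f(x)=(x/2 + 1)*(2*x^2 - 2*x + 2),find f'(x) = 3*x^2 + 2*x - 1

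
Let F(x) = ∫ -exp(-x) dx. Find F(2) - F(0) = -1 + exp(-2)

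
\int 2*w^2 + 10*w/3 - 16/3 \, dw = 2*w^3/3 + 5*w^2/3 - 16*w/3 + C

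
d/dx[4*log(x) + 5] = 4/x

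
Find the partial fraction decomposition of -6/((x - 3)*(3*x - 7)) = 9/(3*x - 7) - 3/(x - 3)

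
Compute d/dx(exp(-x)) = -exp(-x)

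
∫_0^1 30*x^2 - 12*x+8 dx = 12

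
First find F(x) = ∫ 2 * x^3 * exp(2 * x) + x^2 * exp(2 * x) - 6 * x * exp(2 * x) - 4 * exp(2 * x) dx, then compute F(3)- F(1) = 3*exp(2) + 11*exp(6)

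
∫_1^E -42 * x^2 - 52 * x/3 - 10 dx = -14*exp(3) - 26*exp(2)/3 - 10*E + 98/3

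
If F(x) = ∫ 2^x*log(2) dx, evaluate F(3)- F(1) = 6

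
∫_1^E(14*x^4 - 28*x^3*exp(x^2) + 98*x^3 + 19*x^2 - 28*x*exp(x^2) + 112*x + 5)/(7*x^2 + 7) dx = -2*exp(exp(2)) - 176/21 - log(2) + log(1 + exp(2)) + 19*E/7 + 2*exp(3)/3 + 7*exp(2)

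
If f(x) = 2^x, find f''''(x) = 2^x*log(2)^4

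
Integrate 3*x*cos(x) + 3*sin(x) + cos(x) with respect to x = (3*x + 1)*sin(x) + C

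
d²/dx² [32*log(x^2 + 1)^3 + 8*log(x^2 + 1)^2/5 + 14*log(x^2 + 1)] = (-960*x^2*log(x^2 + 1)^2 + 3808*x^2*log(x^2 + 1) - 76*x^2 + 960*log(x^2 + 1)^2 + 32*log(x^2 + 1) + 140)/(5*x^4 + 10*x^2 + 5)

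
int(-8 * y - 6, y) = -4*y^2 - 6*y + C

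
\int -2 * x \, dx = -x^2 + C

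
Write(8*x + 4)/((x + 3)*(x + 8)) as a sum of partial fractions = 12/(x + 8) - 4/(x + 3)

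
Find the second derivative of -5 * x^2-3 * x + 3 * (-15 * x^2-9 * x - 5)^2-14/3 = 8100*x^2 + 4860*x + 1376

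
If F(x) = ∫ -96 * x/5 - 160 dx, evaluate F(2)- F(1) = -944/5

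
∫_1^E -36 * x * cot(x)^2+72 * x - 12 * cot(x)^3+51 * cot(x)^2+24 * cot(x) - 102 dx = -9*E - 6*(-1 + cot(1))^2 + 3*cot(1) - 3*cot(E) + 9 + 6*(-4 + cot(E) + 3*E)^2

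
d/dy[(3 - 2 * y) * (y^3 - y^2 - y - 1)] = -8*y^3 + 15*y^2 - 2*y - 1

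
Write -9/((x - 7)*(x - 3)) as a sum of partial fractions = 9/(4*(x - 3)) - 9/(4*(x - 7))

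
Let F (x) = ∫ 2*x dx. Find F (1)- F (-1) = 0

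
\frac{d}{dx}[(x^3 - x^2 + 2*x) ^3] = 9*x^8 - 24*x^7 + 63*x^6 - 78*x^5 + 90*x^4 - 48*x^3 + 24*x^2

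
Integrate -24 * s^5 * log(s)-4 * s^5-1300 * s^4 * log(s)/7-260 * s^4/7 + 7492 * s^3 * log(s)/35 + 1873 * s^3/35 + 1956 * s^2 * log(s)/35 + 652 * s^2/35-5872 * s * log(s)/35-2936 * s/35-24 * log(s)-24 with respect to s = s*(-140*s^5 - 1300*s^4 + 1873*s^3 + 652*s^2 - 2936*s - 840)*log(s)/35 + C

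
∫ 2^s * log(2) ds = 2^s + C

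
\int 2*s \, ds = s^2 + C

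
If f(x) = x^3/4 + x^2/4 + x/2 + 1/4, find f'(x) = 3*x^2/4 + x/2 + 1/2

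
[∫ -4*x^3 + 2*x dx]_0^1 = 0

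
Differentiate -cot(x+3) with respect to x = sin(x + 3)^(-2)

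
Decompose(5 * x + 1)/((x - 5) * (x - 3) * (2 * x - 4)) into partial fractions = 11/(6*(x - 2)) - 4/(x - 3) + 13/(6*(x - 5))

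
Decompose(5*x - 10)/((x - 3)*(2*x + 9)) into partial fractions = 13/(3*(2*x + 9)) + 1/(3*(x - 3))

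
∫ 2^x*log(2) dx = 2^x + C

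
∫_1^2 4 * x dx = 6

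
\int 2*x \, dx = x^2 + C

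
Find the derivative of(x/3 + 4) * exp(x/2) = x*exp(x/2)/6 + 7*exp(x/2)/3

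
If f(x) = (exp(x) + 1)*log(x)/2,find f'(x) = (x*exp(x)*log(x) + exp(x) + 1)/(2*x)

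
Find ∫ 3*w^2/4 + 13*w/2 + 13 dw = w^3/4 + 13*w^2/4 + 13*w + C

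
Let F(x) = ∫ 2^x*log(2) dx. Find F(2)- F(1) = 2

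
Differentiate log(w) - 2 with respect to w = 1/w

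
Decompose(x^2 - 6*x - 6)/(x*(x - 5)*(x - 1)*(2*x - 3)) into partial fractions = 34/(7*(2*x - 3)) - 11/(4*(x - 1)) - 11/(140*(x - 5)) + 2/(5*x)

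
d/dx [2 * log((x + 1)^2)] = 4/(x + 1)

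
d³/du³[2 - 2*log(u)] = -4/u^3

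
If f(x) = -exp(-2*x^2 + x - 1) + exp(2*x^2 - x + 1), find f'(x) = (4*x*exp(4*x^2 - 2*x + 2) + 4*x - exp(4*x^2 - 2*x + 2) - 1)*exp(-2*x^2 + x - 1)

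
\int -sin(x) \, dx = cos(x) + C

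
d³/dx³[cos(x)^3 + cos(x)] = (22 - 27*sin(x)^2)*sin(x)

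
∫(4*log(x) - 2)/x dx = 2*(log(x) - 1)*log(x) + C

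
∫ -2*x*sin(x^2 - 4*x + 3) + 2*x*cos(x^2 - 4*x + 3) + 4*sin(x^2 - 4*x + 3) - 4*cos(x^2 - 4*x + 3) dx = sin((x - 2)^2 - 1) + cos((x - 2)^2 - 1) + C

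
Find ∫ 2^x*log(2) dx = 2^x + C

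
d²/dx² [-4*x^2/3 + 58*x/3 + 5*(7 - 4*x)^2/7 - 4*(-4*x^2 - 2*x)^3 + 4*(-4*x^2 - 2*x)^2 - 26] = 7680*x^4 + 7680*x^3 + 3072*x^2 + 576*x + 1096/21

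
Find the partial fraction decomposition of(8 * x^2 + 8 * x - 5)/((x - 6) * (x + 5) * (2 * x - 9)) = -772/(57*(2*x - 9)) + 155/(209*(x + 5)) + 331/(33*(x - 6))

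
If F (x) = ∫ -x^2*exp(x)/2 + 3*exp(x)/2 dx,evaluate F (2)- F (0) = -1/2 + exp(2)/2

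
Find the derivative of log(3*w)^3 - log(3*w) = (3*log(w)^2 + 6*log(3)*log(w) - 1 + 3*log(3)^2)/w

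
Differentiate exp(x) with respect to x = exp(x)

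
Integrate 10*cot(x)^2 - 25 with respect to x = -35*x - 10/tan(x) + C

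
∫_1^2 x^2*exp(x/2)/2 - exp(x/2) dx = -3*exp(1/2) + 2*E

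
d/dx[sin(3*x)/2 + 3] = 3*cos(3*x)/2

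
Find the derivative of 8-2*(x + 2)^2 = -4*x - 8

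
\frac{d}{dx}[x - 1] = 1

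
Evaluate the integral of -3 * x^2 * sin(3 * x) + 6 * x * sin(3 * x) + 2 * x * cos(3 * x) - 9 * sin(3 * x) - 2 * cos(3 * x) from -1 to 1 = -4*cos(3)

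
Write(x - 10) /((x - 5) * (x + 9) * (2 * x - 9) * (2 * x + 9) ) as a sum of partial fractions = -29/(1539*(2*x + 9)) + 11/(243*(2*x - 9)) + 19/(3402*(x + 9)) - 5/(266*(x - 5))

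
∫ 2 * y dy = y^2 + C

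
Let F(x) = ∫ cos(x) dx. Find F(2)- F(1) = -sin(1) + sin(2)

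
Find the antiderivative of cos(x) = sin(x) + C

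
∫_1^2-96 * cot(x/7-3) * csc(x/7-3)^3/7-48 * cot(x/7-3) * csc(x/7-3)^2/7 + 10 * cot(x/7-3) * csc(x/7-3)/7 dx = -32*csc(19/7)^3 - 24*csc(20/7)^2 - 10*csc(20/7) + 10*csc(19/7) + 24*csc(19/7)^2 + 32*csc(20/7)^3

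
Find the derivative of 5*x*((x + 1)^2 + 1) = 15*x^2 + 20*x + 10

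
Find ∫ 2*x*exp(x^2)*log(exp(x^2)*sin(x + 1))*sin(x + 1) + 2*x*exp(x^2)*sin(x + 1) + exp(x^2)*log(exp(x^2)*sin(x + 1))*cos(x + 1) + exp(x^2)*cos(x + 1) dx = (x^2 + log(sin(x + 1)))*exp(x^2)*sin(x + 1) + C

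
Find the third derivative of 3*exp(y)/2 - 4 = 3*exp(y)/2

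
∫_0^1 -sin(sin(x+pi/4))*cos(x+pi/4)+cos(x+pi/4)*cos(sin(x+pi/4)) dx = -cos(sqrt(2)/2) - sin(sqrt(2)/2) + cos(sin(pi/4 + 1)) + sin(sin(pi/4 + 1))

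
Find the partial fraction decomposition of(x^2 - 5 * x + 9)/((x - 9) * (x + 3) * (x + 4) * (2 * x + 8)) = 461/(338*(x + 4)) + 45/(26*(x + 4)^2) - 11/(8*(x + 3)) + 15/(1352*(x - 9))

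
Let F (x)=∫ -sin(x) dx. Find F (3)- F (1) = cos(3) - cos(1)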